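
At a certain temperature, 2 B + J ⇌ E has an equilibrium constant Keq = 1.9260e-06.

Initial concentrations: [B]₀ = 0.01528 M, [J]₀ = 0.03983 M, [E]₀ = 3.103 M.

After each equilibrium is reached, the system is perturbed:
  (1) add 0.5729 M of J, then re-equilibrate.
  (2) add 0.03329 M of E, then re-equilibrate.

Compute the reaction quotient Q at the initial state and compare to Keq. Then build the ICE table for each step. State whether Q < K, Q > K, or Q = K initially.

Q₀ = 3.3368e+05 vs Keq = 1.9260e-06 ⇒ Q>K, reverse
Step 1:
                  B         J         E
  I         0.01528   0.03983     3.103
  C           6.206     3.103    -3.103
  E           6.221     3.143 2.3423e-04
  solve Keq expr → x = -3.103; check Q = 1.9260e-06
Then add 0.5729 M of J.
Step 2:
                  B         J         E
  I           6.221     3.715 2.3423e-04
  C       -8.5379e-05 -4.2689e-05 4.2689e-05
  E           6.221     3.715 2.7692e-04
  solve Keq expr → x = 4.2689e-05; check Q = 1.9260e-06
Then add 0.03329 M of E.
Step 3:
                  B         J         E
  I           6.221     3.715   0.03357
  C         0.06656   0.03328  -0.03328
  E           6.287     3.749 2.8541e-04
  solve Keq expr → x = -0.03328; check Q = 1.9260e-06

Q₀ = 3.3368e+05; Q > K (proceeds reverse)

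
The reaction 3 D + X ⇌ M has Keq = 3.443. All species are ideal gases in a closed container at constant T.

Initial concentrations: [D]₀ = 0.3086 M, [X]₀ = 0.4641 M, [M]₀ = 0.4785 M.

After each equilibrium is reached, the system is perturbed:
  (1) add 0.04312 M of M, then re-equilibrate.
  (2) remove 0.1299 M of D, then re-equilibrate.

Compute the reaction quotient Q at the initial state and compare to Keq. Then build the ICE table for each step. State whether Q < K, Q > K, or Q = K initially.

Q₀ = 35.08; Q > K (proceeds reverse)

Q₀ = 35.08 vs Keq = 3.443 ⇒ Q>K, reverse
Step 1:
                    D           X           M
  Initial      0.3086      0.4641      0.4785
  Change       0.2776     0.09252    -0.09252
  Equil        0.5862      0.5566       0.386
  solve Keq expr → x = -0.09252; check Q = 3.443
Then add 0.04312 M of M.
Step 2:
                    D           X           M
  Initial      0.5862      0.5566      0.4291
  Change      0.01648    0.005494   -0.005494
  Equil        0.6027      0.5621      0.4236
  solve Keq expr → x = -0.005494; check Q = 3.443
Then remove 0.1299 M of D.
Step 3:
                    D           X           M
  Initial      0.4728      0.5621      0.4236
  Change        0.102     0.03399    -0.03399
  Equil        0.5747      0.5961      0.3896
  solve Keq expr → x = -0.03399; check Q = 3.443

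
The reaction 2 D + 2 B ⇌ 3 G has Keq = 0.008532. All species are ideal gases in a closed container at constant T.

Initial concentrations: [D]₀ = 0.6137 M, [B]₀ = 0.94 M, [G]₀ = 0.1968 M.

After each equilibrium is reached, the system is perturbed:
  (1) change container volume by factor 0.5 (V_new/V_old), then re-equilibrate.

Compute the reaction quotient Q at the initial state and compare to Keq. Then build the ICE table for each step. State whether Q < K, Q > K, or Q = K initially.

Q₀ = 0.0229; Q > K (proceeds reverse)

Q₀ = 0.0229 vs Keq = 0.008532 ⇒ Q>K, reverse
Step 1:
                    D           B           G
  Initial      0.6137        0.94      0.1968
  Change      0.03144     0.03144    -0.04716
  Equil        0.6451      0.9714      0.1496
  solve Keq expr → x = -0.01572; check Q = 0.008532
Then change container volume by factor 0.5 (V_new/V_old).
Step 2:
                    D           B           G
  Initial        1.29       1.943      0.2993
  Change     -0.04267    -0.04267     0.06401
  Equil         1.248         1.9      0.3633
  solve Keq expr → x = 0.02134; check Q = 0.008532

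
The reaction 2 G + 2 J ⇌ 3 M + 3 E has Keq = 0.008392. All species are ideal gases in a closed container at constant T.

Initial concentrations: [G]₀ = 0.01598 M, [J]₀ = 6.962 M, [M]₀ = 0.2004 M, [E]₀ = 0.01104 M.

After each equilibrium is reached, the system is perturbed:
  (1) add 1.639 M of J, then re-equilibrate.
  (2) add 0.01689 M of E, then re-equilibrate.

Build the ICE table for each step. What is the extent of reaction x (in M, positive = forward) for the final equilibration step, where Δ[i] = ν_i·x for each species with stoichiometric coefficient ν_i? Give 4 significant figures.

x = -3.2157e-04 M

Q₀ = 8.7494e-07 vs Keq = 0.008392 ⇒ Q<K, forward
Step 1:
                   G          J          M          E
  I          0.01598      6.962     0.2004    0.01104
  C         -0.01497   -0.01497    0.02245    0.02245
  E         0.001013      6.947     0.2229    0.03349
  solve Keq expr → x = 0.007483; check Q = 0.008392
Then add 1.639 M of J.
Step 2:
                   G          J          M          E
  I         0.001013      8.586     0.2229    0.03349
  C       -1.8182e-04 -1.8182e-04 2.7273e-04 2.7273e-04
  E       8.3131e-04      8.586     0.2231    0.03376
  solve Keq expr → x = 9.0912e-05; check Q = 0.008392
Then add 0.01689 M of E.
Step 3:
                   G          J          M          E
  I       8.3131e-04      8.586     0.2231    0.05065
  C       6.4313e-04 6.4313e-04 -9.6470e-04 -9.6470e-04
  E         0.001474      8.586     0.2222    0.04969
  solve Keq expr → x = -3.2157e-04; check Q = 0.008392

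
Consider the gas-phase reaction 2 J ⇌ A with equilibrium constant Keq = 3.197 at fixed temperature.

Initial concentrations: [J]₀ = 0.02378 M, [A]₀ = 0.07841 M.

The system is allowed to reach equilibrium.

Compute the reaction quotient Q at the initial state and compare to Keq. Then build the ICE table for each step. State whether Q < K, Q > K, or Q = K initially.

Q₀ = 138.7 vs Keq = 3.197 ⇒ Q>K, reverse
Step 1:
                    J           A
  Initial     0.02378     0.07841
  Change      0.08339    -0.04169
  Equil        0.1072     0.03672
  solve Keq expr → x = -0.04169; check Q = 3.197

Q₀ = 138.7; Q > K (proceeds reverse)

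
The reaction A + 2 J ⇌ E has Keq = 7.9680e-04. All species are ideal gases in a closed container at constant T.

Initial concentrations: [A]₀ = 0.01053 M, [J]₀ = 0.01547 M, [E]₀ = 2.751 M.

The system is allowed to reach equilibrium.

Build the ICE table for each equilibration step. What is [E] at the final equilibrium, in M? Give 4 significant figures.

Q₀ = 1.0916e+06 vs Keq = 7.9680e-04 ⇒ Q>K, reverse
Step 1:
                   A          J          E
  I          0.01053    0.01547      2.751
  C            2.688      5.377     -2.688
  E            2.699      5.392    0.06253
  solve Keq expr → x = -2.688; check Q = 7.9680e-04

[E]_eq = 0.06253 M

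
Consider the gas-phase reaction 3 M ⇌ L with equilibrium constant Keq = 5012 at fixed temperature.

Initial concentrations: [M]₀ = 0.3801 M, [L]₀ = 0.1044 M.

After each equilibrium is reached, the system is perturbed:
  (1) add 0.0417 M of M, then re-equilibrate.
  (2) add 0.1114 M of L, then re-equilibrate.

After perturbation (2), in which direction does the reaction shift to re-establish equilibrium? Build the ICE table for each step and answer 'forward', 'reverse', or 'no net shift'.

Direction: reverse

Q₀ = 1.901 vs Keq = 5012 ⇒ Q<K, forward
Step 1:
                    M           L
  init         0.3801      0.1044
  Δ           -0.3449       0.115
  eq          0.03524      0.2194
  solve Keq expr → x = 0.115; check Q = 5012
Then add 0.0417 M of M.
Step 2:
                    M           L
  init        0.07694      0.2194
  Δ          -0.04098     0.01366
  eq          0.03596       0.233
  solve Keq expr → x = 0.01366; check Q = 5012
Then add 0.1114 M of L.
Step 3:
                    M           L
  init        0.03596      0.3444
  Δ          0.004937   -0.001646
  eq          0.04089      0.3428
  solve Keq expr → x = -0.001646; check Q = 5012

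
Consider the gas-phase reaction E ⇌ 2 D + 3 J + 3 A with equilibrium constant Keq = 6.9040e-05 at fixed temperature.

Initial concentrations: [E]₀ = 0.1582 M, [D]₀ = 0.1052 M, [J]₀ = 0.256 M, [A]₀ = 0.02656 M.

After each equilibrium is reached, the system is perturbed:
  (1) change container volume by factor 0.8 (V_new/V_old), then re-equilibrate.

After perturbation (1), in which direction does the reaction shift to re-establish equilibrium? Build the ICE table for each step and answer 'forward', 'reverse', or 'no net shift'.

Direction: reverse

Q₀ = 2.1990e-08 vs Keq = 6.9040e-05 ⇒ Q<K, forward
Step 1:
                   E          D          J          A
  init        0.1582     0.1052      0.256    0.02656
  Δ         -0.04311    0.08623     0.1293     0.1293
  eq          0.1151     0.1914     0.3853     0.1559
  solve Keq expr → x = 0.04311; check Q = 6.9040e-05
Then change container volume by factor 0.8 (V_new/V_old).
Step 2:
                   E          D          J          A
  init        0.1439     0.2393     0.4817     0.1949
  Δ          0.01606   -0.03212   -0.04817   -0.04817
  eq          0.1599     0.2072     0.4335     0.1467
  solve Keq expr → x = -0.01606; check Q = 6.9040e-05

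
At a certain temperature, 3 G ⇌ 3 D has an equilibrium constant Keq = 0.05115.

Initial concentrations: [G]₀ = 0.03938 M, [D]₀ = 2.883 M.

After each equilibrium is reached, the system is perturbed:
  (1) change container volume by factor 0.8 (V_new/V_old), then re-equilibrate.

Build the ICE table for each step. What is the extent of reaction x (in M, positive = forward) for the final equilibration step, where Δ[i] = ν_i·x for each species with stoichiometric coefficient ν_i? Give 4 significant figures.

x = 0 M

Q₀ = 3.9238e+05 vs Keq = 0.05115 ⇒ Q>K, reverse
Step 1:
                    G           D
  I           0.03938       2.883
  C             2.092      -2.092
  E             2.131      0.7911
  solve Keq expr → x = -0.6973; check Q = 0.05115
Then change container volume by factor 0.8 (V_new/V_old).
Step 2:
                    G           D
  I             2.664      0.9889
  C                 0           0
  E             2.664      0.9889
  solve Keq expr → x = 0; check Q = 0.05115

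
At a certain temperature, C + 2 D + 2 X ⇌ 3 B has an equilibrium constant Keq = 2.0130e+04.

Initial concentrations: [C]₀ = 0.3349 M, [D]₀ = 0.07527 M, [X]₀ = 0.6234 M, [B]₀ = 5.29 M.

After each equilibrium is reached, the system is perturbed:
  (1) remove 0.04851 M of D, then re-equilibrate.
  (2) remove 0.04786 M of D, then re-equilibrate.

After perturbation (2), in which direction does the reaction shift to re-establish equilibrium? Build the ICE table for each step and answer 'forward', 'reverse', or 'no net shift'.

Direction: reverse

Q₀ = 2.0076e+05 vs Keq = 2.0130e+04 ⇒ Q>K, reverse
Step 1:
                   C          D          X          B
  init        0.3349    0.07527     0.6234       5.29
  Δ          0.05267     0.1053     0.1053     -0.158
  eq          0.3876     0.1806     0.7287      5.132
  solve Keq expr → x = -0.05267; check Q = 2.0130e+04
Then remove 0.04851 M of D.
Step 2:
                   C          D          X          B
  init        0.3876     0.1321     0.7287      5.132
  Δ           0.0171     0.0342     0.0342    -0.0513
  eq          0.4047     0.1663     0.7629      5.081
  solve Keq expr → x = -0.0171; check Q = 2.0130e+04
Then remove 0.04786 M of D.
Step 3:
                   C          D          X          B
  init        0.4047     0.1184     0.7629      5.081
  Δ          0.01744    0.03487    0.03487   -0.05231
  eq          0.4221     0.1533     0.7978      5.028
  solve Keq expr → x = -0.01744; check Q = 2.0130e+04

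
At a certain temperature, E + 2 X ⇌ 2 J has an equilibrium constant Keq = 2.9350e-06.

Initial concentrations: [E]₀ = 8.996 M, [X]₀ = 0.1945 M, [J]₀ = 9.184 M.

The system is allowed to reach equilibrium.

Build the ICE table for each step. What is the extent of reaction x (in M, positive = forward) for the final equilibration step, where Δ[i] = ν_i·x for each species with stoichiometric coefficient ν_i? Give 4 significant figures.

Q₀ = 247.8 vs Keq = 2.9350e-06 ⇒ Q>K, reverse
Step 1:
                  E         X         J
  Initial     8.996    0.1945     9.184
  Change      4.563     9.125    -9.125
  Equil       13.56      9.32   0.05879
  solve Keq expr → x = -4.563; check Q = 2.9350e-06

x = -4.563 M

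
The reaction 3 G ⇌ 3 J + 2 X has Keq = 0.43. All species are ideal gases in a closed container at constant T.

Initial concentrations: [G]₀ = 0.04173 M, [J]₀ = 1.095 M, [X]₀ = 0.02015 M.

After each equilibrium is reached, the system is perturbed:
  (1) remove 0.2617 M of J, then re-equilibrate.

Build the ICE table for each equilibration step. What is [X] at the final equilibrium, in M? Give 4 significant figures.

Q₀ = 7.336 vs Keq = 0.43 ⇒ Q>K, reverse
Step 1:
                  G         J         X
  Initial   0.04173     1.095   0.02015
  Change    0.01754  -0.01754  -0.01169
  Equil     0.05927     1.077  0.008459
  solve Keq expr → x = -0.005845; check Q = 0.43
Then remove 0.2617 M of J.
Step 2:
                  G         J         X
  Initial   0.05927    0.8158  0.008459
  Change  -0.004353  0.004353  0.002902
  Equil     0.05491    0.8201   0.01136
  solve Keq expr → x = 0.001451; check Q = 0.43

[X]_eq = 0.01136 M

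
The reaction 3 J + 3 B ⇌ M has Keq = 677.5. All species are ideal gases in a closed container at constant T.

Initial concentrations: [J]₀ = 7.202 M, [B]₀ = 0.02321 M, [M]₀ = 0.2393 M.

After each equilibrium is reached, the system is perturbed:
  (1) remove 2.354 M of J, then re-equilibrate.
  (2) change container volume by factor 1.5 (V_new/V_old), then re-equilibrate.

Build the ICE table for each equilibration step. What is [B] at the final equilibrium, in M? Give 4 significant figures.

Q₀ = 51.23 vs Keq = 677.5 ⇒ Q<K, forward
Step 1:
                  J         B         M
  init        7.202   0.02321    0.2393
  Δ        -0.01332  -0.01332  0.004439
  eq          7.189  0.009894    0.2437
  solve Keq expr → x = 0.004439; check Q = 677.5
Then remove 2.354 M of J.
Step 2:
                  J         B         M
  init        4.835  0.009894    0.2437
  Δ        0.004771  0.004771  -0.00159
  eq          4.839   0.01466    0.2421
  solve Keq expr → x = -0.00159; check Q = 677.5
Then change container volume by factor 1.5 (V_new/V_old).
Step 3:
                  J         B         M
  init        3.226  0.009776    0.1614
  Δ        0.009262  0.009262 -0.003087
  eq          3.236   0.01904    0.1583
  solve Keq expr → x = -0.003087; check Q = 677.5

[B]_eq = 0.01904 M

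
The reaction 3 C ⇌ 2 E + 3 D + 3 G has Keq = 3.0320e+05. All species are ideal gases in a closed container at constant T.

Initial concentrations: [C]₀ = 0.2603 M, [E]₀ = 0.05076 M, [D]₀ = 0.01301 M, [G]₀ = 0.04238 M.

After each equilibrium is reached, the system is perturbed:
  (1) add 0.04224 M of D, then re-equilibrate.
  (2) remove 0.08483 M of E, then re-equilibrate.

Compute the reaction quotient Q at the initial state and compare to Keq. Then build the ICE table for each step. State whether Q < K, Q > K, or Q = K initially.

Q₀ = 2.4487e-11 vs Keq = 3.0320e+05 ⇒ Q<K, forward
Step 1:
                  C         E         D         G
  I          0.2603   0.05076   0.01301   0.04238
  C         -0.2598    0.1732    0.2598    0.2598
  E       4.5274e-04     0.224    0.2729    0.3022
  solve Keq expr → x = 0.08662; check Q = 3.0320e+05
Then add 0.04224 M of D.
Step 2:
                  C         E         D         G
  I       4.5274e-04     0.224    0.3151    0.3022
  C       6.9778e-05 -4.6519e-05 -6.9778e-05 -6.9778e-05
  E       5.2252e-04    0.2239     0.315    0.3022
  solve Keq expr → x = -2.3259e-05; check Q = 3.0320e+05
Then remove 0.08483 M of E.
Step 3:
                  C         E         D         G
  I       5.2252e-04    0.1391     0.315    0.3022
  C       -1.4158e-04 9.4388e-05 1.4158e-04 1.4158e-04
  E       3.8093e-04    0.1392    0.3152    0.3023
  solve Keq expr → x = 4.7194e-05; check Q = 3.0320e+05

Q₀ = 2.4487e-11; Q < K (proceeds forward)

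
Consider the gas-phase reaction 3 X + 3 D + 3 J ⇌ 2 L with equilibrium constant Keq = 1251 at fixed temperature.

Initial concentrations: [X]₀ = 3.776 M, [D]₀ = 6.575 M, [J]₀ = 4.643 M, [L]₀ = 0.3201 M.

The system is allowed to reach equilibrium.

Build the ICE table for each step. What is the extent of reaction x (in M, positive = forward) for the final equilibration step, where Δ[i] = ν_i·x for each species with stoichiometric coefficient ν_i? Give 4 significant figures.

x = 1.236 M

Q₀ = 6.6895e-08 vs Keq = 1251 ⇒ Q<K, forward
Step 1:
                   X          D          J          L
  Initial      3.776      6.575      4.643     0.3201
  Change      -3.707     -3.707     -3.707      2.472
  Equil      0.06858      2.868     0.9356      2.792
  solve Keq expr → x = 1.236; check Q = 1251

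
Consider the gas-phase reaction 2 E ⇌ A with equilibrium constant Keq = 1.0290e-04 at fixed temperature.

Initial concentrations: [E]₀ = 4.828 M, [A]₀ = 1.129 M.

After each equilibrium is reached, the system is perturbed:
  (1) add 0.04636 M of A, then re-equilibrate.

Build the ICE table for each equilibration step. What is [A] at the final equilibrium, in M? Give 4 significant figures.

Q₀ = 0.04844 vs Keq = 1.0290e-04 ⇒ Q>K, reverse
Step 1:
                    E           A
  Initial       4.828       1.129
  Change        2.248      -1.124
  Equil         7.076    0.005152
  solve Keq expr → x = -1.124; check Q = 1.0290e-04
Then add 0.04636 M of A.
Step 2:
                    E           A
  Initial       7.076     0.05151
  Change      0.09245    -0.04622
  Equil         7.168    0.005287
  solve Keq expr → x = -0.04622; check Q = 1.0290e-04

[A]_eq = 0.005287 M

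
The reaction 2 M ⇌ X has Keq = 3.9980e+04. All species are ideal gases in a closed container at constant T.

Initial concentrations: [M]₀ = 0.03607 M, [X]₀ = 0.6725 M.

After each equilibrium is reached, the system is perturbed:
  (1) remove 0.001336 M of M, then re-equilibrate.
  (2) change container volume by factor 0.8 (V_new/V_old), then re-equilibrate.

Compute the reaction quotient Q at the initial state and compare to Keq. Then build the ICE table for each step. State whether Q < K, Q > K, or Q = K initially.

Q₀ = 516.9 vs Keq = 3.9980e+04 ⇒ Q<K, forward
Step 1:
                    M           X
  init        0.03607      0.6725
  Δ          -0.03192     0.01596
  eq          0.00415      0.6885
  solve Keq expr → x = 0.01596; check Q = 3.9980e+04
Then remove 0.001336 M of M.
Step 2:
                    M           X
  init       0.002814      0.6885
  Δ          0.001334 -6.6699e-04
  eq         0.004148      0.6878
  solve Keq expr → x = -6.6699e-04; check Q = 3.9980e+04
Then change container volume by factor 0.8 (V_new/V_old).
Step 3:
                    M           X
  init       0.005185      0.8597
  Δ       -5.4662e-04  2.7331e-04
  eq         0.004638        0.86
  solve Keq expr → x = 2.7331e-04; check Q = 3.9980e+04

Q₀ = 516.9; Q < K (proceeds forward)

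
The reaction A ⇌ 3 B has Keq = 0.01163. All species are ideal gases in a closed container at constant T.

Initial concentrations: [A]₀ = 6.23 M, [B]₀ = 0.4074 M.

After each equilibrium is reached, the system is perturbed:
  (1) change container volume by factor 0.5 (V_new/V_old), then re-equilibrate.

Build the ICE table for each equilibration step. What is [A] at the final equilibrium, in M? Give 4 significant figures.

Q₀ = 0.01085 vs Keq = 0.01163 ⇒ Q<K, forward
Step 1:
                  A         B
  init         6.23    0.4074
  Δ        -0.00314  0.009421
  eq          6.227    0.4168
  solve Keq expr → x = 0.00314; check Q = 0.01163
Then change container volume by factor 0.5 (V_new/V_old).
Step 2:
                  A         B
  init        12.45    0.8336
  Δ          0.1023    -0.307
  eq          12.56    0.5266
  solve Keq expr → x = -0.1023; check Q = 0.01163

[A]_eq = 12.56 M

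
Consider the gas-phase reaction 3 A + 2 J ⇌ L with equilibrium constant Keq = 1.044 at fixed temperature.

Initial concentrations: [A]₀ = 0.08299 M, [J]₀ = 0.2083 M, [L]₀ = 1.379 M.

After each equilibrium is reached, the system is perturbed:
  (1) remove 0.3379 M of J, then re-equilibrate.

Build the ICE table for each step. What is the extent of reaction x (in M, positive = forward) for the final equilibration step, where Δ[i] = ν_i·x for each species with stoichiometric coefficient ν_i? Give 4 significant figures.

x = -0.06366 M

Q₀ = 5.5604e+04 vs Keq = 1.044 ⇒ Q>K, reverse
Step 1:
                    A           J           L
  I           0.08299      0.2083       1.379
  C             1.006      0.6709     -0.3355
  E             1.089      0.8792       1.044
  solve Keq expr → x = -0.3355; check Q = 1.044
Then remove 0.3379 M of J.
Step 2:
                    A           J           L
  I             1.089      0.5413       1.044
  C             0.191      0.1273    -0.06366
  E              1.28      0.6687      0.9799
  solve Keq expr → x = -0.06366; check Q = 1.044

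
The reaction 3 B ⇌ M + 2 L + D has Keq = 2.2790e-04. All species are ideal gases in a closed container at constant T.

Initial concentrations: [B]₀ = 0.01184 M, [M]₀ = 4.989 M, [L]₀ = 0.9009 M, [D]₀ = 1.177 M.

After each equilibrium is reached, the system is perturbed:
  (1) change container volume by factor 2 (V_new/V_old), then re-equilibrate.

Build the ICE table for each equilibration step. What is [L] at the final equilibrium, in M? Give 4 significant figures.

[L]_eq = 0.009014 M

Q₀ = 2.8714e+06 vs Keq = 2.2790e-04 ⇒ Q>K, reverse
Step 1:
                    B           M           L           D
  I           0.01184       4.989      0.9009       1.177
  C             1.332      -0.444      -0.888      -0.444
  E             1.344       4.545     0.01289       0.733
  solve Keq expr → x = -0.444; check Q = 2.2790e-04
Then change container volume by factor 2 (V_new/V_old).
Step 2:
                    B           M           L           D
  I            0.6719       2.272    0.006443      0.3665
  C         -0.003858    0.001286    0.002572    0.001286
  E            0.6681       2.274    0.009014      0.3678
  solve Keq expr → x = 0.001286; check Q = 2.2790e-04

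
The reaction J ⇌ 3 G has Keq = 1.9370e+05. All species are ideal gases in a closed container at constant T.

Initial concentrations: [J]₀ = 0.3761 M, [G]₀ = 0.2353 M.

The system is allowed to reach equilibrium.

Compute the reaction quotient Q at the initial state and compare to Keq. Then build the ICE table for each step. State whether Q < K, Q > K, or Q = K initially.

Q₀ = 0.03464; Q < K (proceeds forward)

Q₀ = 0.03464 vs Keq = 1.9370e+05 ⇒ Q<K, forward
Step 1:
                   J          G
  init        0.3761     0.2353
  Δ          -0.3761      1.128
  eq      1.3089e-05      1.364
  solve Keq expr → x = 0.3761; check Q = 1.9370e+05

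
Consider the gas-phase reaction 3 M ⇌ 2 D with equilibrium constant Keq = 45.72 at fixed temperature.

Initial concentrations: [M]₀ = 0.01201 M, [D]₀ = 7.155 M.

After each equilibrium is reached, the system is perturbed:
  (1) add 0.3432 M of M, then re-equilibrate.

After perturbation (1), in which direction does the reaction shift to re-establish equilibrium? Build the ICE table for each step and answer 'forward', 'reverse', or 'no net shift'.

Direction: forward

Q₀ = 2.9552e+07 vs Keq = 45.72 ⇒ Q>K, reverse
Step 1:
                  M         D
  init      0.01201     7.155
  Δ          0.9633   -0.6422
  eq         0.9753     6.513
  solve Keq expr → x = -0.3211; check Q = 45.72
Then add 0.3432 M of M.
Step 2:
                  M         D
  init        1.319     6.513
  Δ         -0.3219    0.2146
  eq         0.9966     6.727
  solve Keq expr → x = 0.1073; check Q = 45.72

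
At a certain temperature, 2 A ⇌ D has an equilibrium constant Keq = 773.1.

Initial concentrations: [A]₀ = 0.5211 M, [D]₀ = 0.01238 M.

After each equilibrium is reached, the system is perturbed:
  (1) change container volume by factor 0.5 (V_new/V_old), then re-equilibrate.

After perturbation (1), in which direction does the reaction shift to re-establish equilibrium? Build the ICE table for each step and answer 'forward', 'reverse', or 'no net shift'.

Q₀ = 0.04559 vs Keq = 773.1 ⇒ Q<K, forward
Step 1:
                   A          D
  Initial     0.5211    0.01238
  Change     -0.5026     0.2513
  Equil      0.01847     0.2637
  solve Keq expr → x = 0.2513; check Q = 773.1
Then change container volume by factor 0.5 (V_new/V_old).
Step 2:
                   A          D
  Initial    0.03694     0.5274
  Change    -0.01069   0.005343
  Equil      0.02625     0.5327
  solve Keq expr → x = 0.005343; check Q = 773.1

Direction: forward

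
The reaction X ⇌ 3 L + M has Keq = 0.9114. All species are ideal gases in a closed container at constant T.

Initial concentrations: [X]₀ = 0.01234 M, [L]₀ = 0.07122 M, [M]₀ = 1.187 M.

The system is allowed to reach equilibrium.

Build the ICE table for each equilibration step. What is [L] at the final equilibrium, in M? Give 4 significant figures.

Q₀ = 0.03475 vs Keq = 0.9114 ⇒ Q<K, forward
Step 1:
                    X           L           M
  init        0.01234     0.07122       1.187
  Δ          -0.01087     0.03261     0.01087
  eq         0.001471      0.1038       1.198
  solve Keq expr → x = 0.01087; check Q = 0.9114

[L]_eq = 0.1038 M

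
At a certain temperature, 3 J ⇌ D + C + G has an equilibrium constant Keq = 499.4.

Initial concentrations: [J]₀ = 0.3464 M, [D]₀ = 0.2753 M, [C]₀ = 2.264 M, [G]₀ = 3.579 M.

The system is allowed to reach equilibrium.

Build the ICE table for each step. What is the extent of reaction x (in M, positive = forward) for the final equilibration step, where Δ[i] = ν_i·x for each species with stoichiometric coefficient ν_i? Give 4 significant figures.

Q₀ = 53.67 vs Keq = 499.4 ⇒ Q<K, forward
Step 1:
                    J           D           C           G
  Initial      0.3464      0.2753       2.264       3.579
  Change      -0.1688     0.05627     0.05627     0.05627
  Equil        0.1776      0.3316        2.32       3.635
  solve Keq expr → x = 0.05627; check Q = 499.4

x = 0.05627 M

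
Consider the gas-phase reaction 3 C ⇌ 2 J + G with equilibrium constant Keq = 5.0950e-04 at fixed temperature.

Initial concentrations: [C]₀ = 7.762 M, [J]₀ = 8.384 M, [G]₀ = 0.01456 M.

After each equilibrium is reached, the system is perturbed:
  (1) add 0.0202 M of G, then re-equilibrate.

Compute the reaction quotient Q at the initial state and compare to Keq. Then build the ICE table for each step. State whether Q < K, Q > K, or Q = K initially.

Q₀ = 0.002188; Q > K (proceeds reverse)

Q₀ = 0.002188 vs Keq = 5.0950e-04 ⇒ Q>K, reverse
Step 1:
                  C         J         G
  init        7.762     8.384   0.01456
  Δ         0.03332  -0.02222  -0.01111
  eq          7.795     8.362  0.003452
  solve Keq expr → x = -0.01111; check Q = 5.0950e-04
Then add 0.0202 M of G.
Step 2:
                  C         J         G
  init        7.795     8.362   0.02365
  Δ         0.06026  -0.04017  -0.02009
  eq          7.856     8.322  0.003567
  solve Keq expr → x = -0.02009; check Q = 5.0950e-04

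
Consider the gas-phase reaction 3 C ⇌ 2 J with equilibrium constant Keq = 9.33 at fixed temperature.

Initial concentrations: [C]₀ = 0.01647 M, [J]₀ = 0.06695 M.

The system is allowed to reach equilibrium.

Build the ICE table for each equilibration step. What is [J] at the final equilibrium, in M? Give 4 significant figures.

Q₀ = 1003 vs Keq = 9.33 ⇒ Q>K, reverse
Step 1:
                  C         J
  I         0.01647   0.06695
  C          0.0396   -0.0264
  E         0.05607   0.04055
  solve Keq expr → x = -0.0132; check Q = 9.33

[J]_eq = 0.04055 M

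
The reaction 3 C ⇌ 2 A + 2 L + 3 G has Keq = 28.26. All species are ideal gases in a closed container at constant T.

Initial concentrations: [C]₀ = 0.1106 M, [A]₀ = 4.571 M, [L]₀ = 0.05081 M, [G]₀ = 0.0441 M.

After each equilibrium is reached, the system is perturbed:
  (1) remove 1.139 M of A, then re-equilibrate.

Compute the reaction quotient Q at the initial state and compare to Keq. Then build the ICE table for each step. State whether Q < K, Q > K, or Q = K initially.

Q₀ = 0.00342 vs Keq = 28.26 ⇒ Q<K, forward
Step 1:
                  C         A         L         G
  Initial    0.1106     4.571   0.05081    0.0441
  Change   -0.08424   0.05616   0.05616   0.08424
  Equil     0.02636     4.627     0.107    0.1283
  solve Keq expr → x = 0.02808; check Q = 28.26
Then remove 1.139 M of A.
Step 2:
                  C         A         L         G
  Initial   0.02636     3.488     0.107    0.1283
  Change  -0.003576  0.002384  0.002384  0.003576
  Equil     0.02279     3.491    0.1094    0.1319
  solve Keq expr → x = 0.001192; check Q = 28.26

Q₀ = 0.00342; Q < K (proceeds forward)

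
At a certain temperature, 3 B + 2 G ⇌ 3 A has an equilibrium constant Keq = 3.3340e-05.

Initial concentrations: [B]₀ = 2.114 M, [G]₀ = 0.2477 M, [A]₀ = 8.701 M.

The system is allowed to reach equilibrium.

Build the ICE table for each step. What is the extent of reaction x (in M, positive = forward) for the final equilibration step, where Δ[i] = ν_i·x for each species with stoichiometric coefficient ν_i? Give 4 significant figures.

x = -2.575 M

Q₀ = 1136 vs Keq = 3.3340e-05 ⇒ Q>K, reverse
Step 1:
                   B          G          A
  Initial      2.114     0.2477      8.701
  Change       7.726      5.151     -7.726
  Equil         9.84      5.399     0.9747
  solve Keq expr → x = -2.575; check Q = 3.3340e-05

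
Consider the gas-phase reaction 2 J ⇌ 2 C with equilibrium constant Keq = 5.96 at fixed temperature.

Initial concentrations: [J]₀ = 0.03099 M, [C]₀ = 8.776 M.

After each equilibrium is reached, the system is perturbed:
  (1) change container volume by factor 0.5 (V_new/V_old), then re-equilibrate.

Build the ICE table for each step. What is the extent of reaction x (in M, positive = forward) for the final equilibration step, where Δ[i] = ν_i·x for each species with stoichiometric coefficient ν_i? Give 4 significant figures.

x = 0 M

Q₀ = 8.0196e+04 vs Keq = 5.96 ⇒ Q>K, reverse
Step 1:
                   J          C
  init       0.03099      8.776
  Δ            2.528     -2.528
  eq           2.559      6.248
  solve Keq expr → x = -1.264; check Q = 5.96
Then change container volume by factor 0.5 (V_new/V_old).
Step 2:
                   J          C
  init         5.118       12.5
  Δ                0          0
  eq           5.118       12.5
  solve Keq expr → x = 0; check Q = 5.96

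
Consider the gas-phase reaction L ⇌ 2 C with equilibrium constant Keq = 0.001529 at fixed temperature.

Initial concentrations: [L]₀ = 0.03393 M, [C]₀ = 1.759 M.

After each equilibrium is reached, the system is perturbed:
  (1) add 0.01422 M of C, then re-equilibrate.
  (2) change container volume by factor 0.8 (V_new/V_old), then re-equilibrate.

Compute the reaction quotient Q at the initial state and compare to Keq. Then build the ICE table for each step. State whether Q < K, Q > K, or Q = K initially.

Q₀ = 91.19 vs Keq = 0.001529 ⇒ Q>K, reverse
Step 1:
                    L           C
  Initial     0.03393       1.759
  Change        0.861      -1.722
  Equil        0.8949     0.03699
  solve Keq expr → x = -0.861; check Q = 0.001529
Then add 0.01422 M of C.
Step 2:
                    L           C
  Initial      0.8949     0.05121
  Change     0.007037    -0.01407
  Equil         0.902     0.03714
  solve Keq expr → x = -0.007037; check Q = 0.001529
Then change container volume by factor 0.8 (V_new/V_old).
Step 3:
                    L           C
  Initial       1.127     0.04642
  Change     0.002428   -0.004856
  Equil          1.13     0.04156
  solve Keq expr → x = -0.002428; check Q = 0.001529

Q₀ = 91.19; Q > K (proceeds reverse)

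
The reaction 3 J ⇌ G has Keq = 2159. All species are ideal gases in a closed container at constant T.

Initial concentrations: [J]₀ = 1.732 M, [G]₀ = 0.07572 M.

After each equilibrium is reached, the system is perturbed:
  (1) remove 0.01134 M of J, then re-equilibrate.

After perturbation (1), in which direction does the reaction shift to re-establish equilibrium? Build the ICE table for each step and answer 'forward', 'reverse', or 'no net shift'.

Direction: reverse

Q₀ = 0.01457 vs Keq = 2159 ⇒ Q<K, forward
Step 1:
                   J          G
  Initial      1.732    0.07572
  Change      -1.666     0.5552
  Equil      0.06636     0.6309
  solve Keq expr → x = 0.5552; check Q = 2159
Then remove 0.01134 M of J.
Step 2:
                   J          G
  Initial    0.05502     0.6309
  Change     0.01121  -0.003736
  Equil      0.06623     0.6272
  solve Keq expr → x = -0.003736; check Q = 2159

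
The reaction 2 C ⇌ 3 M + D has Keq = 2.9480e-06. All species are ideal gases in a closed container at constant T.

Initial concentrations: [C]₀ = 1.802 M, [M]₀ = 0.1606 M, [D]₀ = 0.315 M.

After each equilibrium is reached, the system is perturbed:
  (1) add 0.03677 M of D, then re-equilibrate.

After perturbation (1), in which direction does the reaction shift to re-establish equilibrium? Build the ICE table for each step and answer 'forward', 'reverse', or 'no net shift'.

Direction: reverse

Q₀ = 4.0183e-04 vs Keq = 2.9480e-06 ⇒ Q>K, reverse
Step 1:
                    C           M           D
  I             1.802      0.1606       0.315
  C           0.08456     -0.1268    -0.04228
  E             1.887     0.03376      0.2727
  solve Keq expr → x = -0.04228; check Q = 2.9480e-06
Then add 0.03677 M of D.
Step 2:
                    C           M           D
  I             1.887     0.03376      0.3095
  C        9.1157e-04   -0.001367 -4.5578e-04
  E             1.887     0.03239       0.309
  solve Keq expr → x = -4.5578e-04; check Q = 2.9480e-06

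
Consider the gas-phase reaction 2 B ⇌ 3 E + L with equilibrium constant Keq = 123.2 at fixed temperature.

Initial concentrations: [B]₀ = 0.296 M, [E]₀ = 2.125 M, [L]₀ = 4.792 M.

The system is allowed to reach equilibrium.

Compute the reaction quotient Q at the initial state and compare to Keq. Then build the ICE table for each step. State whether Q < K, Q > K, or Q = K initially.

Q₀ = 524.8 vs Keq = 123.2 ⇒ Q>K, reverse
Step 1:
                    B           E           L
  Initial       0.296       2.125       4.792
  Change       0.1908     -0.2862    -0.09541
  Equil        0.4868       1.839       4.697
  solve Keq expr → x = -0.09541; check Q = 123.2

Q₀ = 524.8; Q > K (proceeds reverse)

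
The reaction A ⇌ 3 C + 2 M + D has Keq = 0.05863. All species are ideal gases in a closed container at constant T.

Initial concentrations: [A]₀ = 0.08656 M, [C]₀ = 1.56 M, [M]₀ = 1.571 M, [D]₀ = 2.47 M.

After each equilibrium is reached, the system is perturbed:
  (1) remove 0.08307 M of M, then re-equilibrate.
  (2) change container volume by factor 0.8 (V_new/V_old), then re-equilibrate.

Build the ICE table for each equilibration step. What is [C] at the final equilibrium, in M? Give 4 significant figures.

Q₀ = 267.4 vs Keq = 0.05863 ⇒ Q>K, reverse
Step 1:
                  A         C         M         D
  I         0.08656      1.56     1.571      2.47
  C          0.4199     -1.26   -0.8398   -0.4199
  E          0.5065    0.3003    0.7312      2.05
  solve Keq expr → x = -0.4199; check Q = 0.05863
Then remove 0.08307 M of M.
Step 2:
                  A         C         M         D
  I          0.5065    0.3003    0.6481      2.05
  C       -0.006409   0.01923   0.01282  0.006409
  E             0.5    0.3196     0.661     2.057
  solve Keq expr → x = 0.006409; check Q = 0.05863
Then change container volume by factor 0.8 (V_new/V_old).
Step 3:
                  A         C         M         D
  I          0.6251    0.3994    0.8262     2.571
  C         0.03382   -0.1014  -0.06763  -0.03382
  E          0.6589     0.298    0.7586     2.537
  solve Keq expr → x = -0.03382; check Q = 0.05863

[C]_eq = 0.298 M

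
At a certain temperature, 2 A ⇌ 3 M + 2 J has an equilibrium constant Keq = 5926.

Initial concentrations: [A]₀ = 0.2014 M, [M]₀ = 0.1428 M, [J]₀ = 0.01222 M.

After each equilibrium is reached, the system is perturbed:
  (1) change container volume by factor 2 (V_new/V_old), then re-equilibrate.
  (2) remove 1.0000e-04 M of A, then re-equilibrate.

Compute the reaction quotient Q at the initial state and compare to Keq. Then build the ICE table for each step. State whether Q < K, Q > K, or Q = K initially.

Q₀ = 1.0720e-05 vs Keq = 5926 ⇒ Q<K, forward
Step 1:
                  A         M         J
  I          0.2014    0.1428   0.01222
  C         -0.2006    0.3009    0.2006
  E       8.1695e-04    0.4437    0.2128
  solve Keq expr → x = 0.1003; check Q = 5926
Then change container volume by factor 2 (V_new/V_old).
Step 2:
                  A         M         J
  I       4.0847e-04    0.2218    0.1064
  C       -2.6331e-04 3.9497e-04 2.6331e-04
  E       1.4516e-04    0.2222    0.1067
  solve Keq expr → x = 1.3166e-04; check Q = 5926
Then remove 1.0000e-04 M of A.
Step 3:
                  A         M         J
  I       4.5161e-05    0.2222    0.1067
  C       9.9718e-05 -1.4958e-04 -9.9718e-05
  E       1.4488e-04    0.2221    0.1066
  solve Keq expr → x = -4.9859e-05; check Q = 5926

Q₀ = 1.0720e-05; Q < K (proceeds forward)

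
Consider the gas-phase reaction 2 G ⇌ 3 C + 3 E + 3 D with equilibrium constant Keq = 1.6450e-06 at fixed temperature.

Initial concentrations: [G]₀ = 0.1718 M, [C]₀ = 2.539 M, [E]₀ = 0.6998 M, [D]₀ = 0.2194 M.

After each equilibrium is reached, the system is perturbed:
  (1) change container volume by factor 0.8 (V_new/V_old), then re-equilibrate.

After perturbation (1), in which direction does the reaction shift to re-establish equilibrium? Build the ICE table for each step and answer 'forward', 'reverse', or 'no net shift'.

Q₀ = 2.007 vs Keq = 1.6450e-06 ⇒ Q>K, reverse
Step 1:
                  G         C         E         D
  Initial    0.1718     2.539    0.6998    0.2194
  Change      0.143   -0.2146   -0.2146   -0.2146
  Equil      0.3148     2.324    0.4852  0.004844
  solve Keq expr → x = -0.07152; check Q = 1.6450e-06
Then change container volume by factor 0.8 (V_new/V_old).
Step 2:
                  G         C         E         D
  Initial    0.3935     2.906    0.6066  0.006054
  Change    0.00162  -0.00243  -0.00243  -0.00243
  Equil      0.3952     2.903    0.6041  0.003625
  solve Keq expr → x = -8.0999e-04; check Q = 1.6450e-06

Direction: reverse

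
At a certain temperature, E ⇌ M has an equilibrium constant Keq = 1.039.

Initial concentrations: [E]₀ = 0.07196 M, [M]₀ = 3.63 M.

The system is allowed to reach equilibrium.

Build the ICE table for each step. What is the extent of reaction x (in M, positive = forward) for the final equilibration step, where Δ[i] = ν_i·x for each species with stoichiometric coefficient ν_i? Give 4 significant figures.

Q₀ = 50.44 vs Keq = 1.039 ⇒ Q>K, reverse
Step 1:
                    E           M
  Initial     0.07196        3.63
  Change        1.744      -1.744
  Equil         1.816       1.886
  solve Keq expr → x = -1.744; check Q = 1.039

x = -1.744 M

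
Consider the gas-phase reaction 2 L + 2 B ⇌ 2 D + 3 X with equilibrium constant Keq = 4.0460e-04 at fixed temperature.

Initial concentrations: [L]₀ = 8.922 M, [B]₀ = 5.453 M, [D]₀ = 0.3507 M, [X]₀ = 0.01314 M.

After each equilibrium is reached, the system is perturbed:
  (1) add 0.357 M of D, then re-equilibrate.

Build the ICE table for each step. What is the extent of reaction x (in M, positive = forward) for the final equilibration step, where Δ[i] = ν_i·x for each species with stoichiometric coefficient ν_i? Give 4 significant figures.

Q₀ = 1.1789e-10 vs Keq = 4.0460e-04 ⇒ Q<K, forward
Step 1:
                  L         B         D         X
  I           8.922     5.453    0.3507   0.01314
  C         -0.5946   -0.5946    0.5946    0.8919
  E           8.327     4.858    0.9453     0.905
  solve Keq expr → x = 0.2973; check Q = 4.0460e-04
Then add 0.357 M of D.
Step 2:
                  L         B         D         X
  I           8.327     4.858     1.302     0.905
  C         0.08441   0.08441  -0.08441   -0.1266
  E           8.412     4.943     1.218    0.7784
  solve Keq expr → x = -0.0422; check Q = 4.0460e-04

x = -0.0422 M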